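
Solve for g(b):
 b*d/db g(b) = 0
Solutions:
 g(b) = C1


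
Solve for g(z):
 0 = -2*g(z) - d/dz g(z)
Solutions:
 g(z) = C1*exp(-2*z)


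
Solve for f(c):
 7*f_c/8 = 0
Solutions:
 f(c) = C1


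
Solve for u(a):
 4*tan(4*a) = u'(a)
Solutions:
 u(a) = C1 - log(cos(4*a))


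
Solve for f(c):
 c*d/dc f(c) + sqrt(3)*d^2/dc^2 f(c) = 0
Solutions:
 f(c) = C1 + C2*erf(sqrt(2)*3^(3/4)*c/6)


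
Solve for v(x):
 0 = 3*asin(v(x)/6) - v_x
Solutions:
 Integral(1/asin(_y/6), (_y, v(x))) = C1 + 3*x


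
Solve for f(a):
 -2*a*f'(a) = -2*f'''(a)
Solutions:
 f(a) = C1 + Integral(C2*airyai(a) + C3*airybi(a), a)


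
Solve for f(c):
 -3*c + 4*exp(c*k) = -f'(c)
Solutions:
 f(c) = C1 + 3*c^2/2 - 4*exp(c*k)/k


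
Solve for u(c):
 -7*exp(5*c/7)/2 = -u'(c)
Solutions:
 u(c) = C1 + 49*exp(5*c/7)/10


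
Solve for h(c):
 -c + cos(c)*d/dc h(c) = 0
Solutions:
 h(c) = C1 + Integral(c/cos(c), c)


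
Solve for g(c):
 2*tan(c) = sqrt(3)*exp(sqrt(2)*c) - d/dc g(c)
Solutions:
 g(c) = C1 + sqrt(6)*exp(sqrt(2)*c)/2 + 2*log(cos(c))


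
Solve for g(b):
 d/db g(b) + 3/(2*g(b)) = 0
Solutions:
 g(b) = -sqrt(C1 - 3*b)
 g(b) = sqrt(C1 - 3*b)


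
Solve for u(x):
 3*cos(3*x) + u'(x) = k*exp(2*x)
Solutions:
 u(x) = C1 + k*exp(2*x)/2 - sin(3*x)


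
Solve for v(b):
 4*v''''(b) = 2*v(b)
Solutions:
 v(b) = C1*exp(-2^(3/4)*b/2) + C2*exp(2^(3/4)*b/2) + C3*sin(2^(3/4)*b/2) + C4*cos(2^(3/4)*b/2)


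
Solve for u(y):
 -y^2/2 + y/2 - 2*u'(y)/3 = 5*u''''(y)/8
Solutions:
 u(y) = C1 + C4*exp(-2*15^(2/3)*2^(1/3)*y/15) - y^3/4 + 3*y^2/8 + (C2*sin(2^(1/3)*3^(1/6)*5^(2/3)*y/5) + C3*cos(2^(1/3)*3^(1/6)*5^(2/3)*y/5))*exp(15^(2/3)*2^(1/3)*y/15)


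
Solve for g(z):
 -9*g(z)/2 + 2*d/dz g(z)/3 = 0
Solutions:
 g(z) = C1*exp(27*z/4)


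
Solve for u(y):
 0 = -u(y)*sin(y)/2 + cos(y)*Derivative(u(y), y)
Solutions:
 u(y) = C1/sqrt(cos(y))


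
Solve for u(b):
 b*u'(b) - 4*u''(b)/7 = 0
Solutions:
 u(b) = C1 + C2*erfi(sqrt(14)*b/4)


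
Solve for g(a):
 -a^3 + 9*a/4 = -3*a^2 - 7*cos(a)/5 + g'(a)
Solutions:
 g(a) = C1 - a^4/4 + a^3 + 9*a^2/8 + 7*sin(a)/5


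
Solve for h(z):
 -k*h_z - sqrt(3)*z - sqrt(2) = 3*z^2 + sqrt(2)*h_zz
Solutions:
 h(z) = C1 + C2*exp(-sqrt(2)*k*z/2) - z^3/k - sqrt(3)*z^2/(2*k) - sqrt(2)*z/k + 3*sqrt(2)*z^2/k^2 + sqrt(6)*z/k^2 - 12*z/k^3


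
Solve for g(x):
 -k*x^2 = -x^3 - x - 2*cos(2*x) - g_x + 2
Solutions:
 g(x) = C1 + k*x^3/3 - x^4/4 - x^2/2 + 2*x - 2*sin(x)*cos(x)


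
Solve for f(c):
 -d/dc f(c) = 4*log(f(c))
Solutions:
 li(f(c)) = C1 - 4*c


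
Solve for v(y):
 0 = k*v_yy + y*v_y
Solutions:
 v(y) = C1 + C2*sqrt(k)*erf(sqrt(2)*y*sqrt(1/k)/2)


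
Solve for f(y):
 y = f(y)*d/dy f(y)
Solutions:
 f(y) = -sqrt(C1 + y^2)
 f(y) = sqrt(C1 + y^2)


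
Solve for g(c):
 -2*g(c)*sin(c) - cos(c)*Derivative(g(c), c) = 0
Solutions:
 g(c) = C1*cos(c)^2


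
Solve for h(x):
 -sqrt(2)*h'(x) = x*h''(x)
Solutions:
 h(x) = C1 + C2*x^(1 - sqrt(2))


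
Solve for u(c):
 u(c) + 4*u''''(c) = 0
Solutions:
 u(c) = (C1*sin(c/2) + C2*cos(c/2))*exp(-c/2) + (C3*sin(c/2) + C4*cos(c/2))*exp(c/2)


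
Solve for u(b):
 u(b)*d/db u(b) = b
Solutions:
 u(b) = -sqrt(C1 + b^2)
 u(b) = sqrt(C1 + b^2)


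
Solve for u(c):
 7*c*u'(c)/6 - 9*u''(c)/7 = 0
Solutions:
 u(c) = C1 + C2*erfi(7*sqrt(3)*c/18)


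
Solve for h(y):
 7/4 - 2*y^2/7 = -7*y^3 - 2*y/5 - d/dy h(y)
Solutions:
 h(y) = C1 - 7*y^4/4 + 2*y^3/21 - y^2/5 - 7*y/4


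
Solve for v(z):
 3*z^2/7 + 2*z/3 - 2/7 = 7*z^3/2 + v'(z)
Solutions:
 v(z) = C1 - 7*z^4/8 + z^3/7 + z^2/3 - 2*z/7


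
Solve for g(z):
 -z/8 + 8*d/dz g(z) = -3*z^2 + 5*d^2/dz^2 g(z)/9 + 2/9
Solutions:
 g(z) = C1 + C2*exp(72*z/5) - z^3/8 - 7*z^2/384 + 349*z/13824


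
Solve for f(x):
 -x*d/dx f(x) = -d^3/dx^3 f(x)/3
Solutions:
 f(x) = C1 + Integral(C2*airyai(3^(1/3)*x) + C3*airybi(3^(1/3)*x), x)


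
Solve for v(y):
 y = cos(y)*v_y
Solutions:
 v(y) = C1 + Integral(y/cos(y), y)


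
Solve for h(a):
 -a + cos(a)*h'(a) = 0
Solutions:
 h(a) = C1 + Integral(a/cos(a), a)


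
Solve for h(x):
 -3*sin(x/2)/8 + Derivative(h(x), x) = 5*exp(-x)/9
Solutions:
 h(x) = C1 - 3*cos(x/2)/4 - 5*exp(-x)/9


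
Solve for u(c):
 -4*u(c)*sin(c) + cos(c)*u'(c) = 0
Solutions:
 u(c) = C1/cos(c)^4


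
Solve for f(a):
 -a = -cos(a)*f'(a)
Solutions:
 f(a) = C1 + Integral(a/cos(a), a)


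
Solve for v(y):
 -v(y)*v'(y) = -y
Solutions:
 v(y) = -sqrt(C1 + y^2)
 v(y) = sqrt(C1 + y^2)


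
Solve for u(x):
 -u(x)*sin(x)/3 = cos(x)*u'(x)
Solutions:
 u(x) = C1*cos(x)^(1/3)


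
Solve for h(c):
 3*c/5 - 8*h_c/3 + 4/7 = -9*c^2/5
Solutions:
 h(c) = C1 + 9*c^3/40 + 9*c^2/80 + 3*c/14


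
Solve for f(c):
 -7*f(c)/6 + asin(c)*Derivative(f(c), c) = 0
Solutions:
 f(c) = C1*exp(7*Integral(1/asin(c), c)/6)


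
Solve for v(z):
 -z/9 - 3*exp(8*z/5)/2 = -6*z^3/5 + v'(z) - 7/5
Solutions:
 v(z) = C1 + 3*z^4/10 - z^2/18 + 7*z/5 - 15*exp(8*z/5)/16


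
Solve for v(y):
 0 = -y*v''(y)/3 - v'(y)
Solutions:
 v(y) = C1 + C2/y^2


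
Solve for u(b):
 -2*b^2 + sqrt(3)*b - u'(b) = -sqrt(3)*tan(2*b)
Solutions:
 u(b) = C1 - 2*b^3/3 + sqrt(3)*b^2/2 - sqrt(3)*log(cos(2*b))/2


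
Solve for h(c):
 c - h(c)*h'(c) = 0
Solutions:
 h(c) = -sqrt(C1 + c^2)
 h(c) = sqrt(C1 + c^2)


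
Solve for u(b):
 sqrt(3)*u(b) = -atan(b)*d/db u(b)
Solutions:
 u(b) = C1*exp(-sqrt(3)*Integral(1/atan(b), b))


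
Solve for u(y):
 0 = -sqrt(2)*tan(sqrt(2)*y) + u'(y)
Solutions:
 u(y) = C1 - log(cos(sqrt(2)*y))


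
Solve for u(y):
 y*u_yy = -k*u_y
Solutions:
 u(y) = C1 + y^(1 - re(k))*(C2*sin(log(y)*Abs(im(k))) + C3*cos(log(y)*im(k)))


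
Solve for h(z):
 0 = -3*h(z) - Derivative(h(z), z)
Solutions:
 h(z) = C1*exp(-3*z)


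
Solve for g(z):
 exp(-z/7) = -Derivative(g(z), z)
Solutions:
 g(z) = C1 + 7*exp(-z/7)


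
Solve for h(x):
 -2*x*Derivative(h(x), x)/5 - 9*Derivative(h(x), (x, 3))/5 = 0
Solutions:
 h(x) = C1 + Integral(C2*airyai(-6^(1/3)*x/3) + C3*airybi(-6^(1/3)*x/3), x)


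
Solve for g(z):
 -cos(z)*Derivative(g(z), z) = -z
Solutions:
 g(z) = C1 + Integral(z/cos(z), z)


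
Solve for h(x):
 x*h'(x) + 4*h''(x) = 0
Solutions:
 h(x) = C1 + C2*erf(sqrt(2)*x/4)


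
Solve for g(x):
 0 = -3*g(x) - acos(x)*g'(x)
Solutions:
 g(x) = C1*exp(-3*Integral(1/acos(x), x))


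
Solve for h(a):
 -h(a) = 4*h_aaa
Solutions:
 h(a) = C3*exp(-2^(1/3)*a/2) + (C1*sin(2^(1/3)*sqrt(3)*a/4) + C2*cos(2^(1/3)*sqrt(3)*a/4))*exp(2^(1/3)*a/4)


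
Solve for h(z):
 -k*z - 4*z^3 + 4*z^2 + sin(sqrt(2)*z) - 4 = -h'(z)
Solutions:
 h(z) = C1 + k*z^2/2 + z^4 - 4*z^3/3 + 4*z + sqrt(2)*cos(sqrt(2)*z)/2


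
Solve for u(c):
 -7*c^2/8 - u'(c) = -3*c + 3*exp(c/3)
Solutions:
 u(c) = C1 - 7*c^3/24 + 3*c^2/2 - 9*exp(c/3)


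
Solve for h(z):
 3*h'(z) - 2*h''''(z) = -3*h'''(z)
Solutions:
 h(z) = C1 + C2*exp(z*(-(4*sqrt(3) + 7)^(1/3) - 1/(4*sqrt(3) + 7)^(1/3) + 2)/4)*sin(sqrt(3)*z*(-(4*sqrt(3) + 7)^(1/3) + (4*sqrt(3) + 7)^(-1/3))/4) + C3*exp(z*(-(4*sqrt(3) + 7)^(1/3) - 1/(4*sqrt(3) + 7)^(1/3) + 2)/4)*cos(sqrt(3)*z*(-(4*sqrt(3) + 7)^(1/3) + (4*sqrt(3) + 7)^(-1/3))/4) + C4*exp(z*((4*sqrt(3) + 7)^(-1/3) + 1 + (4*sqrt(3) + 7)^(1/3))/2)


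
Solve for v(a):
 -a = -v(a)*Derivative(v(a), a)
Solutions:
 v(a) = -sqrt(C1 + a^2)
 v(a) = sqrt(C1 + a^2)


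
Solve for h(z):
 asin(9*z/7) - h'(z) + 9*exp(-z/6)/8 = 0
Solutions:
 h(z) = C1 + z*asin(9*z/7) + sqrt(49 - 81*z^2)/9 - 27*exp(-z/6)/4


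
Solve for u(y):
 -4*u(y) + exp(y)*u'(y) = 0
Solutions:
 u(y) = C1*exp(-4*exp(-y))


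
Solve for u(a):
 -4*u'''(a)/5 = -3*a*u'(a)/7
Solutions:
 u(a) = C1 + Integral(C2*airyai(1470^(1/3)*a/14) + C3*airybi(1470^(1/3)*a/14), a)


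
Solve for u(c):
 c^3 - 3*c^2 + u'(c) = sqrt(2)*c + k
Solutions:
 u(c) = C1 - c^4/4 + c^3 + sqrt(2)*c^2/2 + c*k


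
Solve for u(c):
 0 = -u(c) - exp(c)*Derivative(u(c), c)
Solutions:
 u(c) = C1*exp(exp(-c))


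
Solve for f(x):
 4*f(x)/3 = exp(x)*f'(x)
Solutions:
 f(x) = C1*exp(-4*exp(-x)/3)


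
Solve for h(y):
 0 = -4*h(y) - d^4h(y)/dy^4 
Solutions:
 h(y) = (C1*sin(y) + C2*cos(y))*exp(-y) + (C3*sin(y) + C4*cos(y))*exp(y)


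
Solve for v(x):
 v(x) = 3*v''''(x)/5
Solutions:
 v(x) = C1*exp(-3^(3/4)*5^(1/4)*x/3) + C2*exp(3^(3/4)*5^(1/4)*x/3) + C3*sin(3^(3/4)*5^(1/4)*x/3) + C4*cos(3^(3/4)*5^(1/4)*x/3)


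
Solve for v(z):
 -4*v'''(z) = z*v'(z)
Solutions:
 v(z) = C1 + Integral(C2*airyai(-2^(1/3)*z/2) + C3*airybi(-2^(1/3)*z/2), z)


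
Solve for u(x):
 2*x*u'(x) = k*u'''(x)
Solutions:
 u(x) = C1 + Integral(C2*airyai(2^(1/3)*x*(1/k)^(1/3)) + C3*airybi(2^(1/3)*x*(1/k)^(1/3)), x)


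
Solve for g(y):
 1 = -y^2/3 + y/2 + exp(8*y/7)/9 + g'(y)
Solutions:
 g(y) = C1 + y^3/9 - y^2/4 + y - 7*exp(8*y/7)/72


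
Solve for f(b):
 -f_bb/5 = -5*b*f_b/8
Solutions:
 f(b) = C1 + C2*erfi(5*b/4)


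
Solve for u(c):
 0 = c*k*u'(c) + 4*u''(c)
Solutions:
 u(c) = Piecewise((-sqrt(2)*sqrt(pi)*C1*erf(sqrt(2)*c*sqrt(k)/4)/sqrt(k) - C2, (k > 0) | (k < 0)), (-C1*c - C2, True))


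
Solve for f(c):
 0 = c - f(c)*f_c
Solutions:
 f(c) = -sqrt(C1 + c^2)
 f(c) = sqrt(C1 + c^2)


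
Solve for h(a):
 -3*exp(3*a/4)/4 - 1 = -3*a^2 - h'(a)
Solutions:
 h(a) = C1 - a^3 + a + exp(3*a/4)


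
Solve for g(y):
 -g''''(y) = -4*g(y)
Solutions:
 g(y) = C1*exp(-sqrt(2)*y) + C2*exp(sqrt(2)*y) + C3*sin(sqrt(2)*y) + C4*cos(sqrt(2)*y)


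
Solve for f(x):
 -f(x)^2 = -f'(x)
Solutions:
 f(x) = -1/(C1 + x)


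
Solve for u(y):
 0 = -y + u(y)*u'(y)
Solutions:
 u(y) = -sqrt(C1 + y^2)
 u(y) = sqrt(C1 + y^2)


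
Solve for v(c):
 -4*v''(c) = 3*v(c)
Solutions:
 v(c) = C1*sin(sqrt(3)*c/2) + C2*cos(sqrt(3)*c/2)


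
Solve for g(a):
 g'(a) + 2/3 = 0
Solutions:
 g(a) = C1 - 2*a/3


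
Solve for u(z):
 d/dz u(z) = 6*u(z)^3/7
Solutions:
 u(z) = -sqrt(14)*sqrt(-1/(C1 + 6*z))/2
 u(z) = sqrt(14)*sqrt(-1/(C1 + 6*z))/2


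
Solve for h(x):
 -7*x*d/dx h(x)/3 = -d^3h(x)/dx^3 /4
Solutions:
 h(x) = C1 + Integral(C2*airyai(28^(1/3)*3^(2/3)*x/3) + C3*airybi(28^(1/3)*3^(2/3)*x/3), x)


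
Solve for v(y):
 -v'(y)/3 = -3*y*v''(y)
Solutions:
 v(y) = C1 + C2*y^(10/9)


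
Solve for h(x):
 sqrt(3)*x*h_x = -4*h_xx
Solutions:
 h(x) = C1 + C2*erf(sqrt(2)*3^(1/4)*x/4)


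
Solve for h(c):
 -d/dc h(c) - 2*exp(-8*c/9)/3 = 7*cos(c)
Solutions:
 h(c) = C1 - 7*sin(c) + 3*exp(-8*c/9)/4


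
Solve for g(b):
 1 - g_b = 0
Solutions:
 g(b) = C1 + b


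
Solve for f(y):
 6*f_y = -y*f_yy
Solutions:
 f(y) = C1 + C2/y^5


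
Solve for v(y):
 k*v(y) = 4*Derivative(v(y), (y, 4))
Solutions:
 v(y) = C1*exp(-sqrt(2)*k^(1/4)*y/2) + C2*exp(sqrt(2)*k^(1/4)*y/2) + C3*exp(-sqrt(2)*I*k^(1/4)*y/2) + C4*exp(sqrt(2)*I*k^(1/4)*y/2)


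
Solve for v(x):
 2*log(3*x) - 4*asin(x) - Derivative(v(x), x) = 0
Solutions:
 v(x) = C1 + 2*x*log(x) - 4*x*asin(x) - 2*x + 2*x*log(3) - 4*sqrt(1 - x^2)


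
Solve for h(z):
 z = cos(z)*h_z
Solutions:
 h(z) = C1 + Integral(z/cos(z), z)


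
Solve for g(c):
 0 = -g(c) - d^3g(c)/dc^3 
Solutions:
 g(c) = C3*exp(-c) + (C1*sin(sqrt(3)*c/2) + C2*cos(sqrt(3)*c/2))*exp(c/2)


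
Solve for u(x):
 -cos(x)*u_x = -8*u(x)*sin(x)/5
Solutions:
 u(x) = C1/cos(x)^(8/5)


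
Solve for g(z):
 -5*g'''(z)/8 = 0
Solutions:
 g(z) = C1 + C2*z + C3*z^2


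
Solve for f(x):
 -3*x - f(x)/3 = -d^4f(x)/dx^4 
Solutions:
 f(x) = C1*exp(-3^(3/4)*x/3) + C2*exp(3^(3/4)*x/3) + C3*sin(3^(3/4)*x/3) + C4*cos(3^(3/4)*x/3) - 9*x


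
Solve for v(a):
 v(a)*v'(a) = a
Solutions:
 v(a) = -sqrt(C1 + a^2)
 v(a) = sqrt(C1 + a^2)


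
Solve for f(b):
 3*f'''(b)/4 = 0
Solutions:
 f(b) = C1 + C2*b + C3*b^2


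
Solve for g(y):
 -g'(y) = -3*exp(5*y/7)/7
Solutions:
 g(y) = C1 + 3*exp(5*y/7)/5


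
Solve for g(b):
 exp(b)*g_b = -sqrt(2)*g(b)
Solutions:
 g(b) = C1*exp(sqrt(2)*exp(-b))


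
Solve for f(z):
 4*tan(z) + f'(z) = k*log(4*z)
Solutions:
 f(z) = C1 + k*z*(log(z) - 1) + 2*k*z*log(2) + 4*log(cos(z))


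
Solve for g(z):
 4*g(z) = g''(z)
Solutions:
 g(z) = C1*exp(-2*z) + C2*exp(2*z)


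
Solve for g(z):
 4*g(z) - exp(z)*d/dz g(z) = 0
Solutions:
 g(z) = C1*exp(-4*exp(-z))


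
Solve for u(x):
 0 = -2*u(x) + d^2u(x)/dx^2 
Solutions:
 u(x) = C1*exp(-sqrt(2)*x) + C2*exp(sqrt(2)*x)


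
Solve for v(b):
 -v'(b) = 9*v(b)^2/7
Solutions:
 v(b) = 7/(C1 + 9*b)


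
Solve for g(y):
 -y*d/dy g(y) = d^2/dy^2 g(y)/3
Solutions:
 g(y) = C1 + C2*erf(sqrt(6)*y/2)


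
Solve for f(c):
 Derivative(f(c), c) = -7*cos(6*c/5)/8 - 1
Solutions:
 f(c) = C1 - c - 35*sin(6*c/5)/48


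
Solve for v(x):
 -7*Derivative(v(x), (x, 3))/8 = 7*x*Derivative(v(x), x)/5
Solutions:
 v(x) = C1 + Integral(C2*airyai(-2*5^(2/3)*x/5) + C3*airybi(-2*5^(2/3)*x/5), x)


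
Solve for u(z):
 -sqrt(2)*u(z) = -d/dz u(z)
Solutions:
 u(z) = C1*exp(sqrt(2)*z)


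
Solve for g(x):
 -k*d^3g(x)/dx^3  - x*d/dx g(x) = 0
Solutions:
 g(x) = C1 + Integral(C2*airyai(x*(-1/k)^(1/3)) + C3*airybi(x*(-1/k)^(1/3)), x)


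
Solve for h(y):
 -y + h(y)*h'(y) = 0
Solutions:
 h(y) = -sqrt(C1 + y^2)
 h(y) = sqrt(C1 + y^2)


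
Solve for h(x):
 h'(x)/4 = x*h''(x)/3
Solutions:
 h(x) = C1 + C2*x^(7/4)


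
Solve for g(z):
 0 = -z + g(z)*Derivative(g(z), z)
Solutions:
 g(z) = -sqrt(C1 + z^2)
 g(z) = sqrt(C1 + z^2)


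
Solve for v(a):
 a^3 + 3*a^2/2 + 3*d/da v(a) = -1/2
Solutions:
 v(a) = C1 - a^4/12 - a^3/6 - a/6


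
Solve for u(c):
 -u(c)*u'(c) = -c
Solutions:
 u(c) = -sqrt(C1 + c^2)
 u(c) = sqrt(C1 + c^2)


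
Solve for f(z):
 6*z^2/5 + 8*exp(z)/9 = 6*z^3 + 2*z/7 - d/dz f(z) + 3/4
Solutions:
 f(z) = C1 + 3*z^4/2 - 2*z^3/5 + z^2/7 + 3*z/4 - 8*exp(z)/9


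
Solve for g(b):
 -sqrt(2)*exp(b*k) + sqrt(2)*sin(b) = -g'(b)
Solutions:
 g(b) = C1 + sqrt(2)*cos(b) + sqrt(2)*exp(b*k)/k


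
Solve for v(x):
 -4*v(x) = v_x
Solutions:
 v(x) = C1*exp(-4*x)


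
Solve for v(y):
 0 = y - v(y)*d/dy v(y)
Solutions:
 v(y) = -sqrt(C1 + y^2)
 v(y) = sqrt(C1 + y^2)


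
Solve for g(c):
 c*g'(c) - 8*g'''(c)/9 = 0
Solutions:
 g(c) = C1 + Integral(C2*airyai(3^(2/3)*c/2) + C3*airybi(3^(2/3)*c/2), c)


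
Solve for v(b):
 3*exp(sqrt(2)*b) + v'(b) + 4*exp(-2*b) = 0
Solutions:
 v(b) = C1 - 3*sqrt(2)*exp(sqrt(2)*b)/2 + 2*exp(-2*b)


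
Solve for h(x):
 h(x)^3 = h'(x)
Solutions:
 h(x) = -sqrt(2)*sqrt(-1/(C1 + x))/2
 h(x) = sqrt(2)*sqrt(-1/(C1 + x))/2


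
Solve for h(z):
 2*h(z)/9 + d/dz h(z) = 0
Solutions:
 h(z) = C1*exp(-2*z/9)


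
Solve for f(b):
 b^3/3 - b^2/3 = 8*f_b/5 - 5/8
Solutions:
 f(b) = C1 + 5*b^4/96 - 5*b^3/72 + 25*b/64


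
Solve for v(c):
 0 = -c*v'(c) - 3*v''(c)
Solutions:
 v(c) = C1 + C2*erf(sqrt(6)*c/6)


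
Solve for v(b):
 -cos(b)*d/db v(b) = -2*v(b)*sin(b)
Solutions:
 v(b) = C1/cos(b)^2


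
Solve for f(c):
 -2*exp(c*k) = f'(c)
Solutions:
 f(c) = C1 - 2*exp(c*k)/k


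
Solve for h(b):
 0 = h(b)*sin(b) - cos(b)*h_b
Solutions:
 h(b) = C1/cos(b)


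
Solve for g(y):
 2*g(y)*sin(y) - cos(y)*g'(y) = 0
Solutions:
 g(y) = C1/cos(y)^2


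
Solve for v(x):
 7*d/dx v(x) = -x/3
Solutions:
 v(x) = C1 - x^2/42


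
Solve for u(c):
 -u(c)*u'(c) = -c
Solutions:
 u(c) = -sqrt(C1 + c^2)
 u(c) = sqrt(C1 + c^2)


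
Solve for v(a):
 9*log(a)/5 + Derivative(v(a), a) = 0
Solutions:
 v(a) = C1 - 9*a*log(a)/5 + 9*a/5


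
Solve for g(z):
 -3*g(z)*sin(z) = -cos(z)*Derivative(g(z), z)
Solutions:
 g(z) = C1/cos(z)^3


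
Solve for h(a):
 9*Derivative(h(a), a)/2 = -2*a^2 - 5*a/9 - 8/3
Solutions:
 h(a) = C1 - 4*a^3/27 - 5*a^2/81 - 16*a/27


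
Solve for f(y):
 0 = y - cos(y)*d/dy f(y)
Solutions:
 f(y) = C1 + Integral(y/cos(y), y)


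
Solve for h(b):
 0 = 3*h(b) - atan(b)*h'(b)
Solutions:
 h(b) = C1*exp(3*Integral(1/atan(b), b))


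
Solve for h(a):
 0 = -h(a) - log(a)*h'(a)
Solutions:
 h(a) = C1*exp(-li(a))


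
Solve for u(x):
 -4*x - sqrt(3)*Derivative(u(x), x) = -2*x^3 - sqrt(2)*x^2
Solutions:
 u(x) = C1 + sqrt(3)*x^4/6 + sqrt(6)*x^3/9 - 2*sqrt(3)*x^2/3


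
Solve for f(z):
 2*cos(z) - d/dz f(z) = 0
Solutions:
 f(z) = C1 + 2*sin(z)


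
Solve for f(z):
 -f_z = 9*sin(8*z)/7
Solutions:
 f(z) = C1 + 9*cos(8*z)/56


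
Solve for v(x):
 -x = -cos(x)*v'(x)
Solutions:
 v(x) = C1 + Integral(x/cos(x), x)


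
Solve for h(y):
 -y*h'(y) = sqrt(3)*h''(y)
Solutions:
 h(y) = C1 + C2*erf(sqrt(2)*3^(3/4)*y/6)


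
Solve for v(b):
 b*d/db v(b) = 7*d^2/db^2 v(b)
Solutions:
 v(b) = C1 + C2*erfi(sqrt(14)*b/14)


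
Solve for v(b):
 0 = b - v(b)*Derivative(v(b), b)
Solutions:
 v(b) = -sqrt(C1 + b^2)
 v(b) = sqrt(C1 + b^2)


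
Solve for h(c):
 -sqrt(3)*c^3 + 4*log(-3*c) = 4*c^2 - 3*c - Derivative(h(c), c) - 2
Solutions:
 h(c) = C1 + sqrt(3)*c^4/4 + 4*c^3/3 - 3*c^2/2 - 4*c*log(-c) + 2*c*(1 - 2*log(3))


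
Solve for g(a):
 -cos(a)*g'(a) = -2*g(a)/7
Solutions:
 g(a) = C1*(sin(a) + 1)^(1/7)/(sin(a) - 1)^(1/7)


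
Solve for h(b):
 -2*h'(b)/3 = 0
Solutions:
 h(b) = C1


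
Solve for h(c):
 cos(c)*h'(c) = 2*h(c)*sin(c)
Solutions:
 h(c) = C1/cos(c)^2


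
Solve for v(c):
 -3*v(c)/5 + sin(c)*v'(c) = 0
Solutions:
 v(c) = C1*(cos(c) - 1)^(3/10)/(cos(c) + 1)^(3/10)


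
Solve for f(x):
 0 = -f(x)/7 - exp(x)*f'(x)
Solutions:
 f(x) = C1*exp(exp(-x)/7)


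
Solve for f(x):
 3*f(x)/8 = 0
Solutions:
 f(x) = 0


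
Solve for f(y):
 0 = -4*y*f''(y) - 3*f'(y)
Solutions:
 f(y) = C1 + C2*y^(1/4)


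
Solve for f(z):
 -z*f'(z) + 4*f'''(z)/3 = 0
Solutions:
 f(z) = C1 + Integral(C2*airyai(6^(1/3)*z/2) + C3*airybi(6^(1/3)*z/2), z)


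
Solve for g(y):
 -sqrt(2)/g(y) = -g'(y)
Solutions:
 g(y) = -sqrt(C1 + 2*sqrt(2)*y)
 g(y) = sqrt(C1 + 2*sqrt(2)*y)


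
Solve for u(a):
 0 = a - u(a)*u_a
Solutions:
 u(a) = -sqrt(C1 + a^2)
 u(a) = sqrt(C1 + a^2)


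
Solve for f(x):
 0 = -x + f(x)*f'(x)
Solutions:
 f(x) = -sqrt(C1 + x^2)
 f(x) = sqrt(C1 + x^2)


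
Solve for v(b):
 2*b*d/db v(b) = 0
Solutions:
 v(b) = C1


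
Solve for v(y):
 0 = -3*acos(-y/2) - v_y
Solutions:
 v(y) = C1 - 3*y*acos(-y/2) - 3*sqrt(4 - y^2)


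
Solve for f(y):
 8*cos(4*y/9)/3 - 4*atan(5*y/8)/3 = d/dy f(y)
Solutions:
 f(y) = C1 - 4*y*atan(5*y/8)/3 + 16*log(25*y^2 + 64)/15 + 6*sin(4*y/9)


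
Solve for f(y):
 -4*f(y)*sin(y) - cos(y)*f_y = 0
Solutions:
 f(y) = C1*cos(y)^4


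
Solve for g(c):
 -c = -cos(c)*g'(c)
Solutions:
 g(c) = C1 + Integral(c/cos(c), c)


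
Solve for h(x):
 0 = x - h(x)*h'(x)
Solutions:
 h(x) = -sqrt(C1 + x^2)
 h(x) = sqrt(C1 + x^2)


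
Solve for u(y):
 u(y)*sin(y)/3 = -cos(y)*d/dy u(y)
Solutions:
 u(y) = C1*cos(y)^(1/3)


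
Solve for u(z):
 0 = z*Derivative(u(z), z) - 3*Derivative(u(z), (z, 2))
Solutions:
 u(z) = C1 + C2*erfi(sqrt(6)*z/6)


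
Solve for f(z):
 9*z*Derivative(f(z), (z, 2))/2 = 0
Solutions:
 f(z) = C1 + C2*z


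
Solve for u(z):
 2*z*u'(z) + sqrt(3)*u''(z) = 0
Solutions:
 u(z) = C1 + C2*erf(3^(3/4)*z/3)


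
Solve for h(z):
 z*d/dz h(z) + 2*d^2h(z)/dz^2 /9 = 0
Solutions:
 h(z) = C1 + C2*erf(3*z/2)


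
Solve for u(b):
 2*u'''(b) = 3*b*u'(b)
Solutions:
 u(b) = C1 + Integral(C2*airyai(2^(2/3)*3^(1/3)*b/2) + C3*airybi(2^(2/3)*3^(1/3)*b/2), b)


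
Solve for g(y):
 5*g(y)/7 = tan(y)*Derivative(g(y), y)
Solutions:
 g(y) = C1*sin(y)^(5/7)


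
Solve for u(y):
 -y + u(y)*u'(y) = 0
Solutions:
 u(y) = -sqrt(C1 + y^2)
 u(y) = sqrt(C1 + y^2)


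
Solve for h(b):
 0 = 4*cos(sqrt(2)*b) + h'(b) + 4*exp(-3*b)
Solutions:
 h(b) = C1 - 2*sqrt(2)*sin(sqrt(2)*b) + 4*exp(-3*b)/3


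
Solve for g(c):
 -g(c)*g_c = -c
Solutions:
 g(c) = -sqrt(C1 + c^2)
 g(c) = sqrt(C1 + c^2)


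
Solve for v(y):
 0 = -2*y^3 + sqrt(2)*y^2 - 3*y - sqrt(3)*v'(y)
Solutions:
 v(y) = C1 - sqrt(3)*y^4/6 + sqrt(6)*y^3/9 - sqrt(3)*y^2/2


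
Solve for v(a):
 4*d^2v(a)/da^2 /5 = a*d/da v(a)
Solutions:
 v(a) = C1 + C2*erfi(sqrt(10)*a/4)


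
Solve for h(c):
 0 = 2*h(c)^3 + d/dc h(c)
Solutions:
 h(c) = -sqrt(2)*sqrt(-1/(C1 - 2*c))/2
 h(c) = sqrt(2)*sqrt(-1/(C1 - 2*c))/2


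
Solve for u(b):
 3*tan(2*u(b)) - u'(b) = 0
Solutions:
 u(b) = -asin(C1*exp(6*b))/2 + pi/2
 u(b) = asin(C1*exp(6*b))/2


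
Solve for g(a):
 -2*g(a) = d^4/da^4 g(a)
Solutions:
 g(a) = (C1*sin(2^(3/4)*a/2) + C2*cos(2^(3/4)*a/2))*exp(-2^(3/4)*a/2) + (C3*sin(2^(3/4)*a/2) + C4*cos(2^(3/4)*a/2))*exp(2^(3/4)*a/2)


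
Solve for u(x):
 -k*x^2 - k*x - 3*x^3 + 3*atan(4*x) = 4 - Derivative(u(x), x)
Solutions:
 u(x) = C1 + k*x^3/3 + k*x^2/2 + 3*x^4/4 - 3*x*atan(4*x) + 4*x + 3*log(16*x^2 + 1)/8


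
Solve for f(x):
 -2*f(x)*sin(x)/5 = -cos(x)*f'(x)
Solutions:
 f(x) = C1/cos(x)^(2/5)


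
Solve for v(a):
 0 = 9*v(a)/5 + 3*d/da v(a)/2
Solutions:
 v(a) = C1*exp(-6*a/5)


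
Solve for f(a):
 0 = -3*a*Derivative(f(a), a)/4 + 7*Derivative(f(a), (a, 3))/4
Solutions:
 f(a) = C1 + Integral(C2*airyai(3^(1/3)*7^(2/3)*a/7) + C3*airybi(3^(1/3)*7^(2/3)*a/7), a)


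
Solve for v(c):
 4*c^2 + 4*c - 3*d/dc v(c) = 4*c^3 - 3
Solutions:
 v(c) = C1 - c^4/3 + 4*c^3/9 + 2*c^2/3 + c


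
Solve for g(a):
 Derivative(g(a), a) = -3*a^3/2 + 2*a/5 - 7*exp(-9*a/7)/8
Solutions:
 g(a) = C1 - 3*a^4/8 + a^2/5 + 49*exp(-9*a/7)/72


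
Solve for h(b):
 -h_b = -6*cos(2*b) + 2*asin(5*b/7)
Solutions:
 h(b) = C1 - 2*b*asin(5*b/7) - 2*sqrt(49 - 25*b^2)/5 + 3*sin(2*b)


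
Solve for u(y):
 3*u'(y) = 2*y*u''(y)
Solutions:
 u(y) = C1 + C2*y^(5/2)


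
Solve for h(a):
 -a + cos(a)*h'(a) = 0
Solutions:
 h(a) = C1 + Integral(a/cos(a), a)


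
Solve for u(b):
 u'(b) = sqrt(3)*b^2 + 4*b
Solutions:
 u(b) = C1 + sqrt(3)*b^3/3 + 2*b^2


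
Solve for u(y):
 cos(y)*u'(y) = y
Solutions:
 u(y) = C1 + Integral(y/cos(y), y)


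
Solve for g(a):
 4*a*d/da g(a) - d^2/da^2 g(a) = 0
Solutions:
 g(a) = C1 + C2*erfi(sqrt(2)*a)


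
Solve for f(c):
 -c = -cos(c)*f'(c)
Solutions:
 f(c) = C1 + Integral(c/cos(c), c)


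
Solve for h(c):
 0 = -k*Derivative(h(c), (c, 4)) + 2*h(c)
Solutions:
 h(c) = C1*exp(-2^(1/4)*c*(1/k)^(1/4)) + C2*exp(2^(1/4)*c*(1/k)^(1/4)) + C3*exp(-2^(1/4)*I*c*(1/k)^(1/4)) + C4*exp(2^(1/4)*I*c*(1/k)^(1/4))


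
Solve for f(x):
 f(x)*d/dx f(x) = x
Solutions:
 f(x) = -sqrt(C1 + x^2)
 f(x) = sqrt(C1 + x^2)


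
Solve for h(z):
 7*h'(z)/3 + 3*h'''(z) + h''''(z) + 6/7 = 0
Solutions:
 h(z) = C1 + C2*exp(z*(-1 + 6^(1/3)/(2*(sqrt(133) + 13)^(1/3)) + 6^(2/3)*(sqrt(133) + 13)^(1/3)/12))*sin(2^(1/3)*3^(1/6)*z*(-2^(1/3)*(sqrt(133) + 13)^(1/3) + 2*3^(2/3)/(sqrt(133) + 13)^(1/3))/4) + C3*exp(z*(-1 + 6^(1/3)/(2*(sqrt(133) + 13)^(1/3)) + 6^(2/3)*(sqrt(133) + 13)^(1/3)/12))*cos(2^(1/3)*3^(1/6)*z*(-2^(1/3)*(sqrt(133) + 13)^(1/3) + 2*3^(2/3)/(sqrt(133) + 13)^(1/3))/4) + C4*exp(-z*(6^(1/3)/(sqrt(133) + 13)^(1/3) + 1 + 6^(2/3)*(sqrt(133) + 13)^(1/3)/6)) - 18*z/49


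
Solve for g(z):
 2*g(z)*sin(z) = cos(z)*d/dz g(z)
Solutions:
 g(z) = C1/cos(z)^2


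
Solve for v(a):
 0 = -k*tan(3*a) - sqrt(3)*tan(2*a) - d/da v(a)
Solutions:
 v(a) = C1 + k*log(cos(3*a))/3 + sqrt(3)*log(cos(2*a))/2


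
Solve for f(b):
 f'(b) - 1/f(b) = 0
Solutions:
 f(b) = -sqrt(C1 + 2*b)
 f(b) = sqrt(C1 + 2*b)


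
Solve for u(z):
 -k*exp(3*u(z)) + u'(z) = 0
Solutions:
 u(z) = log(-1/(C1 + 3*k*z))/3
 u(z) = log((-1/(C1 + k*z))^(1/3)*(-3^(2/3) - 3*3^(1/6)*I)/6)
 u(z) = log((-1/(C1 + k*z))^(1/3)*(-3^(2/3) + 3*3^(1/6)*I)/6)


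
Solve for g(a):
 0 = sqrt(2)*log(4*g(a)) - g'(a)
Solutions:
 -sqrt(2)*Integral(1/(log(_y) + 2*log(2)), (_y, g(a)))/2 = C1 - a


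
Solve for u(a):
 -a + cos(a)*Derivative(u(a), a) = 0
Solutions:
 u(a) = C1 + Integral(a/cos(a), a)


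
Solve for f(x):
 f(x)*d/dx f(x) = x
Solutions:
 f(x) = -sqrt(C1 + x^2)
 f(x) = sqrt(C1 + x^2)


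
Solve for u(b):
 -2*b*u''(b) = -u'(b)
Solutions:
 u(b) = C1 + C2*b^(3/2)


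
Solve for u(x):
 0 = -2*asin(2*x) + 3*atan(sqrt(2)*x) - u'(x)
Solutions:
 u(x) = C1 - 2*x*asin(2*x) + 3*x*atan(sqrt(2)*x) - sqrt(1 - 4*x^2) - 3*sqrt(2)*log(2*x^2 + 1)/4


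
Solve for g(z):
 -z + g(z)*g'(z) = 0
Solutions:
 g(z) = -sqrt(C1 + z^2)
 g(z) = sqrt(C1 + z^2)


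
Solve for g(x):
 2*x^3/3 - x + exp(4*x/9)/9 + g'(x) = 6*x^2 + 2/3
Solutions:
 g(x) = C1 - x^4/6 + 2*x^3 + x^2/2 + 2*x/3 - exp(4*x/9)/4


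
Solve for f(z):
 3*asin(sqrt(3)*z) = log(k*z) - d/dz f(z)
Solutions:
 f(z) = C1 + z*log(k*z) - 3*z*asin(sqrt(3)*z) - z - sqrt(3)*sqrt(1 - 3*z^2)


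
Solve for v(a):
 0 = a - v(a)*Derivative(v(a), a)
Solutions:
 v(a) = -sqrt(C1 + a^2)
 v(a) = sqrt(C1 + a^2)


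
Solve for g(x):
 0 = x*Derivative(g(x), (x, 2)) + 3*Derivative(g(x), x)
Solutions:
 g(x) = C1 + C2/x^2


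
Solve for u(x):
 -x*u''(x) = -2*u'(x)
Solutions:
 u(x) = C1 + C2*x^3


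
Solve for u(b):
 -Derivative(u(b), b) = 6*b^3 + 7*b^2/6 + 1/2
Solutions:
 u(b) = C1 - 3*b^4/2 - 7*b^3/18 - b/2


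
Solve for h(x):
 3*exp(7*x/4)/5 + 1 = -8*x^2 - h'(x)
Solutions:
 h(x) = C1 - 8*x^3/3 - x - 12*exp(7*x/4)/35


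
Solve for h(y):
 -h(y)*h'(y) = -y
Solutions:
 h(y) = -sqrt(C1 + y^2)
 h(y) = sqrt(C1 + y^2)


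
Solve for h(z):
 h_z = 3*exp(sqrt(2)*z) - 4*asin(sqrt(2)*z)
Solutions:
 h(z) = C1 - 4*z*asin(sqrt(2)*z) - 2*sqrt(2)*sqrt(1 - 2*z^2) + 3*sqrt(2)*exp(sqrt(2)*z)/2


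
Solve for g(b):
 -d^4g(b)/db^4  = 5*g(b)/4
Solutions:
 g(b) = (C1*sin(5^(1/4)*b/2) + C2*cos(5^(1/4)*b/2))*exp(-5^(1/4)*b/2) + (C3*sin(5^(1/4)*b/2) + C4*cos(5^(1/4)*b/2))*exp(5^(1/4)*b/2)


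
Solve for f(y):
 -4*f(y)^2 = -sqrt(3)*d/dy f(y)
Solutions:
 f(y) = -3/(C1 + 4*sqrt(3)*y)


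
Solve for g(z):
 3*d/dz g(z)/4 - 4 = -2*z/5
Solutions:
 g(z) = C1 - 4*z^2/15 + 16*z/3


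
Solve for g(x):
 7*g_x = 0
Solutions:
 g(x) = C1


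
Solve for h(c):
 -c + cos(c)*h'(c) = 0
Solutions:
 h(c) = C1 + Integral(c/cos(c), c)


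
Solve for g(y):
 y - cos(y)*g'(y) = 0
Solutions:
 g(y) = C1 + Integral(y/cos(y), y)


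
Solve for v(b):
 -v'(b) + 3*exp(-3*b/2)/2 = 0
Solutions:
 v(b) = C1 - 1/exp(b)^(3/2)


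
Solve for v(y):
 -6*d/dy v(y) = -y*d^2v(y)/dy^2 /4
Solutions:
 v(y) = C1 + C2*y^25


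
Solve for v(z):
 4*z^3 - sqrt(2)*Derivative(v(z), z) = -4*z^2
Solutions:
 v(z) = C1 + sqrt(2)*z^4/2 + 2*sqrt(2)*z^3/3


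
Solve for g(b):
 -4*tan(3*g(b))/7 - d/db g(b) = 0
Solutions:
 g(b) = -asin(C1*exp(-12*b/7))/3 + pi/3
 g(b) = asin(C1*exp(-12*b/7))/3


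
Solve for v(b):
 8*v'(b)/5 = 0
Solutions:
 v(b) = C1


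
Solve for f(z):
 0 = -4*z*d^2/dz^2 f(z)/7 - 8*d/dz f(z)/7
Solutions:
 f(z) = C1 + C2/z


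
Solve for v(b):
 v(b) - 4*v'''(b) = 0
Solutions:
 v(b) = C3*exp(2^(1/3)*b/2) + (C1*sin(2^(1/3)*sqrt(3)*b/4) + C2*cos(2^(1/3)*sqrt(3)*b/4))*exp(-2^(1/3)*b/4)


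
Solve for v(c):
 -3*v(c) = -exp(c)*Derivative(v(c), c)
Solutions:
 v(c) = C1*exp(-3*exp(-c))


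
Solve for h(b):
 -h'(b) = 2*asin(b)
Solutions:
 h(b) = C1 - 2*b*asin(b) - 2*sqrt(1 - b^2)


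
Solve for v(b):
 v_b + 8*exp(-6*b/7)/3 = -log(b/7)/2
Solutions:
 v(b) = C1 - b*log(b)/2 + b*(1 + log(7))/2 + 28*exp(-6*b/7)/9


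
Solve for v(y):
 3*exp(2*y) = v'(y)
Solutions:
 v(y) = C1 + 3*exp(2*y)/2


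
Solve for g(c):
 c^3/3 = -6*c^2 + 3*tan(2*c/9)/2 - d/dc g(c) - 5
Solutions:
 g(c) = C1 - c^4/12 - 2*c^3 - 5*c - 27*log(cos(2*c/9))/4


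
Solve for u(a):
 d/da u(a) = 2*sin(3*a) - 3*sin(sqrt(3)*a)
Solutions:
 u(a) = C1 - 2*cos(3*a)/3 + sqrt(3)*cos(sqrt(3)*a)


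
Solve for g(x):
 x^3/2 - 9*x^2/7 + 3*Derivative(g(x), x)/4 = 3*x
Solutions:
 g(x) = C1 - x^4/6 + 4*x^3/7 + 2*x^2


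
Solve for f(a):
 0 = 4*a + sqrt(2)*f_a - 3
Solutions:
 f(a) = C1 - sqrt(2)*a^2 + 3*sqrt(2)*a/2


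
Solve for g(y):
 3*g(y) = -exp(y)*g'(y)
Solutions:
 g(y) = C1*exp(3*exp(-y))


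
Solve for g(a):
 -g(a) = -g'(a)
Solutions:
 g(a) = C1*exp(a)


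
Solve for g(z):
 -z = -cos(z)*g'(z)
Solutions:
 g(z) = C1 + Integral(z/cos(z), z)


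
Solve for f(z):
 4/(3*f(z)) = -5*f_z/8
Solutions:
 f(z) = -sqrt(C1 - 960*z)/15
 f(z) = sqrt(C1 - 960*z)/15


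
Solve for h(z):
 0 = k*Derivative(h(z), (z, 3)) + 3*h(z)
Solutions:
 h(z) = C1*exp(3^(1/3)*z*(-1/k)^(1/3)) + C2*exp(z*(-1/k)^(1/3)*(-3^(1/3) + 3^(5/6)*I)/2) + C3*exp(-z*(-1/k)^(1/3)*(3^(1/3) + 3^(5/6)*I)/2)


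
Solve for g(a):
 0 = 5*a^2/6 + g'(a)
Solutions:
 g(a) = C1 - 5*a^3/18


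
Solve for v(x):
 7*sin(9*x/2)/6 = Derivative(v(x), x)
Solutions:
 v(x) = C1 - 7*cos(9*x/2)/27


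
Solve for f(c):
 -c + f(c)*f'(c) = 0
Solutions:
 f(c) = -sqrt(C1 + c^2)
 f(c) = sqrt(C1 + c^2)


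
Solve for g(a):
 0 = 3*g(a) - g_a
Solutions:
 g(a) = C1*exp(3*a)


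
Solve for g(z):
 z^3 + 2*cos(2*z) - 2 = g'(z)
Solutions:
 g(z) = C1 + z^4/4 - 2*z + 2*sin(z)*cos(z)


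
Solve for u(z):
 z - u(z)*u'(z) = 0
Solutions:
 u(z) = -sqrt(C1 + z^2)
 u(z) = sqrt(C1 + z^2)


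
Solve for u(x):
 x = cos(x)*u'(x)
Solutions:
 u(x) = C1 + Integral(x/cos(x), x)


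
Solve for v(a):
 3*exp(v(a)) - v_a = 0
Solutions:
 v(a) = log(-1/(C1 + 3*a))


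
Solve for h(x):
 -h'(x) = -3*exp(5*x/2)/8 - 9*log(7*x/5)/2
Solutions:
 h(x) = C1 + 9*x*log(x)/2 + 9*x*(-log(5) - 1 + log(7))/2 + 3*exp(5*x/2)/20


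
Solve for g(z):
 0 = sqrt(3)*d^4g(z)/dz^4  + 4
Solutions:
 g(z) = C1 + C2*z + C3*z^2 + C4*z^3 - sqrt(3)*z^4/18


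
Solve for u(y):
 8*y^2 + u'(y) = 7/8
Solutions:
 u(y) = C1 - 8*y^3/3 + 7*y/8


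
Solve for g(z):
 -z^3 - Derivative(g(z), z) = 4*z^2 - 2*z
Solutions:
 g(z) = C1 - z^4/4 - 4*z^3/3 + z^2


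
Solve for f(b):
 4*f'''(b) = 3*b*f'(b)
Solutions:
 f(b) = C1 + Integral(C2*airyai(6^(1/3)*b/2) + C3*airybi(6^(1/3)*b/2), b)


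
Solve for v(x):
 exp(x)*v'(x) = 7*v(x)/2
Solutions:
 v(x) = C1*exp(-7*exp(-x)/2)


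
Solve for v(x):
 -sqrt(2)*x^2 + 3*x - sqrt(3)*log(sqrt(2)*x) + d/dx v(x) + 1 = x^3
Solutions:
 v(x) = C1 + x^4/4 + sqrt(2)*x^3/3 - 3*x^2/2 + sqrt(3)*x*log(x) - sqrt(3)*x - x + sqrt(3)*x*log(2)/2


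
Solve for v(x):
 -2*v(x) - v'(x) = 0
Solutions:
 v(x) = C1*exp(-2*x)


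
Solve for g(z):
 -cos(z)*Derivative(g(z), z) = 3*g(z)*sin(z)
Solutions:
 g(z) = C1*cos(z)^3


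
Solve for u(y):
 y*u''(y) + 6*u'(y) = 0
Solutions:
 u(y) = C1 + C2/y^5


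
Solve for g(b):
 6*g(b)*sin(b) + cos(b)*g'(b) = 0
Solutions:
 g(b) = C1*cos(b)^6


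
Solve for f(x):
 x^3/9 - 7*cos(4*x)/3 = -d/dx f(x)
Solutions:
 f(x) = C1 - x^4/36 + 7*sin(4*x)/12


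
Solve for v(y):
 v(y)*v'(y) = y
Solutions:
 v(y) = -sqrt(C1 + y^2)
 v(y) = sqrt(C1 + y^2)


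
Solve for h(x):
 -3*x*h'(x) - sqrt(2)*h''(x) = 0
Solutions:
 h(x) = C1 + C2*erf(2^(1/4)*sqrt(3)*x/2)


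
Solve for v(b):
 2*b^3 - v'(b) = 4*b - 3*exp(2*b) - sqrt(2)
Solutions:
 v(b) = C1 + b^4/2 - 2*b^2 + sqrt(2)*b + 3*exp(2*b)/2


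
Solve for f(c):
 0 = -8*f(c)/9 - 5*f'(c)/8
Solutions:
 f(c) = C1*exp(-64*c/45)


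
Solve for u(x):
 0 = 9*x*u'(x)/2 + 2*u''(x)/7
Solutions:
 u(x) = C1 + C2*erf(3*sqrt(14)*x/4)


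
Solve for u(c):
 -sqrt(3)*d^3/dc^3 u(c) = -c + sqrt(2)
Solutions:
 u(c) = C1 + C2*c + C3*c^2 + sqrt(3)*c^4/72 - sqrt(6)*c^3/18


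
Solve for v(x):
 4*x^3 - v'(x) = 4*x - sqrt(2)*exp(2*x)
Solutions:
 v(x) = C1 + x^4 - 2*x^2 + sqrt(2)*exp(2*x)/2


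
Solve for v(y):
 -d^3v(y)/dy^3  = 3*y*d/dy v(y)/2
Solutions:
 v(y) = C1 + Integral(C2*airyai(-2^(2/3)*3^(1/3)*y/2) + C3*airybi(-2^(2/3)*3^(1/3)*y/2), y)


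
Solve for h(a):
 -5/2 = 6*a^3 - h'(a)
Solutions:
 h(a) = C1 + 3*a^4/2 + 5*a/2


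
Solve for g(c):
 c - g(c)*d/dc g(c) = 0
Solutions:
 g(c) = -sqrt(C1 + c^2)
 g(c) = sqrt(C1 + c^2)


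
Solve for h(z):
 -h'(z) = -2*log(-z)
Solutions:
 h(z) = C1 + 2*z*log(-z) - 2*z


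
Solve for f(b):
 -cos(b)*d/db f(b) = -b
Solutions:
 f(b) = C1 + Integral(b/cos(b), b)


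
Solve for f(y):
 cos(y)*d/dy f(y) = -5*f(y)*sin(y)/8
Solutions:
 f(y) = C1*cos(y)^(5/8)


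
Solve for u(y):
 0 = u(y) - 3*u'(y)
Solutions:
 u(y) = C1*exp(y/3)


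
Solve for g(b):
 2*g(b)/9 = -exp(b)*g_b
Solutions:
 g(b) = C1*exp(2*exp(-b)/9)


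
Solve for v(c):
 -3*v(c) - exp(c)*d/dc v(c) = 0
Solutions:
 v(c) = C1*exp(3*exp(-c))


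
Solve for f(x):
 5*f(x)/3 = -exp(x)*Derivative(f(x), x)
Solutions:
 f(x) = C1*exp(5*exp(-x)/3)


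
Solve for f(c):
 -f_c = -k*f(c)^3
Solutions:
 f(c) = -sqrt(2)*sqrt(-1/(C1 + c*k))/2
 f(c) = sqrt(2)*sqrt(-1/(C1 + c*k))/2


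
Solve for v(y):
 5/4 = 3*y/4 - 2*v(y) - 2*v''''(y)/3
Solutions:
 v(y) = 3*y/8 + (C1*sin(sqrt(2)*3^(1/4)*y/2) + C2*cos(sqrt(2)*3^(1/4)*y/2))*exp(-sqrt(2)*3^(1/4)*y/2) + (C3*sin(sqrt(2)*3^(1/4)*y/2) + C4*cos(sqrt(2)*3^(1/4)*y/2))*exp(sqrt(2)*3^(1/4)*y/2) - 5/8


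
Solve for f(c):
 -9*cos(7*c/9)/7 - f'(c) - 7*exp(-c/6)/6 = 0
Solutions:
 f(c) = C1 - 81*sin(7*c/9)/49 + 7*exp(-c/6)


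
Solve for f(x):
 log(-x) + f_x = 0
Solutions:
 f(x) = C1 - x*log(-x) + x


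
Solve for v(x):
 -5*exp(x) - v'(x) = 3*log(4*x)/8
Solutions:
 v(x) = C1 - 3*x*log(x)/8 + 3*x*(1 - 2*log(2))/8 - 5*exp(x)


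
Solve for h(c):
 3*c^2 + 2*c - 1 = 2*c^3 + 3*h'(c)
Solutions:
 h(c) = C1 - c^4/6 + c^3/3 + c^2/3 - c/3


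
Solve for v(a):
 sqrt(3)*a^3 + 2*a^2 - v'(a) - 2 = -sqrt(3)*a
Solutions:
 v(a) = C1 + sqrt(3)*a^4/4 + 2*a^3/3 + sqrt(3)*a^2/2 - 2*a


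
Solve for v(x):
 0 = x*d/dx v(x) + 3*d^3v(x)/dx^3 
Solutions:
 v(x) = C1 + Integral(C2*airyai(-3^(2/3)*x/3) + C3*airybi(-3^(2/3)*x/3), x)


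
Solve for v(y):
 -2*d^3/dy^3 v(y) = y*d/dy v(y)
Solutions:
 v(y) = C1 + Integral(C2*airyai(-2^(2/3)*y/2) + C3*airybi(-2^(2/3)*y/2), y)


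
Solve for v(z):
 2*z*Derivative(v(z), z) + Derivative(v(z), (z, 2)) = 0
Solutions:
 v(z) = C1 + C2*erf(z)


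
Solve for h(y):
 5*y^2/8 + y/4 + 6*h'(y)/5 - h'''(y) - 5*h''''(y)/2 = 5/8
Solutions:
 h(y) = C1 + C2*exp(-y*(2*2^(2/3)/(9*sqrt(1985) + 401)^(1/3) + 4 + 2^(1/3)*(9*sqrt(1985) + 401)^(1/3))/30)*sin(2^(1/3)*sqrt(3)*y*(-(9*sqrt(1985) + 401)^(1/3) + 2*2^(1/3)/(9*sqrt(1985) + 401)^(1/3))/30) + C3*exp(-y*(2*2^(2/3)/(9*sqrt(1985) + 401)^(1/3) + 4 + 2^(1/3)*(9*sqrt(1985) + 401)^(1/3))/30)*cos(2^(1/3)*sqrt(3)*y*(-(9*sqrt(1985) + 401)^(1/3) + 2*2^(1/3)/(9*sqrt(1985) + 401)^(1/3))/30) + C4*exp(y*(-2 + 2*2^(2/3)/(9*sqrt(1985) + 401)^(1/3) + 2^(1/3)*(9*sqrt(1985) + 401)^(1/3))/15) - 25*y^3/144 - 5*y^2/48 - 25*y/72


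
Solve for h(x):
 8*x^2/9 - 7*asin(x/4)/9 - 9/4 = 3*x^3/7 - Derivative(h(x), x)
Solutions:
 h(x) = C1 + 3*x^4/28 - 8*x^3/27 + 7*x*asin(x/4)/9 + 9*x/4 + 7*sqrt(16 - x^2)/9


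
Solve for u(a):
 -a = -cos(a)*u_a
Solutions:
 u(a) = C1 + Integral(a/cos(a), a)


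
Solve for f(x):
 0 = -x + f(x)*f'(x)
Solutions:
 f(x) = -sqrt(C1 + x^2)
 f(x) = sqrt(C1 + x^2)


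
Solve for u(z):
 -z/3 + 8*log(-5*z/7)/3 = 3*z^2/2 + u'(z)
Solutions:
 u(z) = C1 - z^3/2 - z^2/6 + 8*z*log(-z)/3 + 8*z*(-log(7) - 1 + log(5))/3


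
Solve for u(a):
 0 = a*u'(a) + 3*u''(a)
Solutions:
 u(a) = C1 + C2*erf(sqrt(6)*a/6)


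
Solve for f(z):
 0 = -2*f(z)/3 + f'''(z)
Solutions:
 f(z) = C3*exp(2^(1/3)*3^(2/3)*z/3) + (C1*sin(2^(1/3)*3^(1/6)*z/2) + C2*cos(2^(1/3)*3^(1/6)*z/2))*exp(-2^(1/3)*3^(2/3)*z/6)


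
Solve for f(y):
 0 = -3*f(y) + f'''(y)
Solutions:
 f(y) = C3*exp(3^(1/3)*y) + (C1*sin(3^(5/6)*y/2) + C2*cos(3^(5/6)*y/2))*exp(-3^(1/3)*y/2)


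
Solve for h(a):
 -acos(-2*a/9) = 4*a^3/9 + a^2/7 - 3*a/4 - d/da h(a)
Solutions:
 h(a) = C1 + a^4/9 + a^3/21 - 3*a^2/8 + a*acos(-2*a/9) + sqrt(81 - 4*a^2)/2


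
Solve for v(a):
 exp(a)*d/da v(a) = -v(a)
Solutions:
 v(a) = C1*exp(exp(-a))


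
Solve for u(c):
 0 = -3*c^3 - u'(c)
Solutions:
 u(c) = C1 - 3*c^4/4


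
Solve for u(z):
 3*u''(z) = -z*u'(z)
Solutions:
 u(z) = C1 + C2*erf(sqrt(6)*z/6)


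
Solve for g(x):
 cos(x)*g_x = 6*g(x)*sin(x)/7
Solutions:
 g(x) = C1/cos(x)^(6/7)


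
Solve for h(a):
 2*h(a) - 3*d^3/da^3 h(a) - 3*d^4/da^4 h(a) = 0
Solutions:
 h(a) = C1*exp(a*(-3 + sqrt(3)*sqrt(-32/(-9 + sqrt(593))^(1/3) + 3 + 4*(-9 + sqrt(593))^(1/3)))/12)*sin(sqrt(6)*a*sqrt(-16/(-9 + sqrt(593))^(1/3) - 3 + 2*(-9 + sqrt(593))^(1/3) + 3*sqrt(3)/sqrt(-32/(-9 + sqrt(593))^(1/3) + 3 + 4*(-9 + sqrt(593))^(1/3)))/12) + C2*exp(a*(-3 + sqrt(3)*sqrt(-32/(-9 + sqrt(593))^(1/3) + 3 + 4*(-9 + sqrt(593))^(1/3)))/12)*cos(sqrt(6)*a*sqrt(-16/(-9 + sqrt(593))^(1/3) - 3 + 2*(-9 + sqrt(593))^(1/3) + 3*sqrt(3)/sqrt(-32/(-9 + sqrt(593))^(1/3) + 3 + 4*(-9 + sqrt(593))^(1/3)))/12) + C3*exp(a*(-3 - sqrt(3)*sqrt(-32/(-9 + sqrt(593))^(1/3) + 3 + 4*(-9 + sqrt(593))^(1/3)) + sqrt(6)*sqrt(-2*(-9 + sqrt(593))^(1/3) + 3 + 16/(-9 + sqrt(593))^(1/3) + 3*sqrt(3)/sqrt(-32/(-9 + sqrt(593))^(1/3) + 3 + 4*(-9 + sqrt(593))^(1/3))))/12) + C4*exp(-a*(sqrt(3)*sqrt(-32/(-9 + sqrt(593))^(1/3) + 3 + 4*(-9 + sqrt(593))^(1/3)) + 3 + sqrt(6)*sqrt(-2*(-9 + sqrt(593))^(1/3) + 3 + 16/(-9 + sqrt(593))^(1/3) + 3*sqrt(3)/sqrt(-32/(-9 + sqrt(593))^(1/3) + 3 + 4*(-9 + sqrt(593))^(1/3))))/12)


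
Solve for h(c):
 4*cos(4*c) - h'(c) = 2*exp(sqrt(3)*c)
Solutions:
 h(c) = C1 - 2*sqrt(3)*exp(sqrt(3)*c)/3 + sin(4*c)


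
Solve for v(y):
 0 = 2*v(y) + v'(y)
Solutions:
 v(y) = C1*exp(-2*y)


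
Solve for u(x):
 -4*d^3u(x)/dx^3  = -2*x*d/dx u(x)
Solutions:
 u(x) = C1 + Integral(C2*airyai(2^(2/3)*x/2) + C3*airybi(2^(2/3)*x/2), x)


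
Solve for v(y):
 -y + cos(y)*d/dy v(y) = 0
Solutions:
 v(y) = C1 + Integral(y/cos(y), y)


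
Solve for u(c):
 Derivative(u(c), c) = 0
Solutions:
 u(c) = C1


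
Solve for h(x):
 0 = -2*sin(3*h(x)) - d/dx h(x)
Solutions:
 h(x) = -acos((-C1 - exp(12*x))/(C1 - exp(12*x)))/3 + 2*pi/3
 h(x) = acos((-C1 - exp(12*x))/(C1 - exp(12*x)))/3


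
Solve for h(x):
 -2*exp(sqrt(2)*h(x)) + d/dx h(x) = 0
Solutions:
 h(x) = sqrt(2)*(2*log(-1/(C1 + 2*x)) - log(2))/4


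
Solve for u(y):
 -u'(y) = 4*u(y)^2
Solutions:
 u(y) = 1/(C1 + 4*y)


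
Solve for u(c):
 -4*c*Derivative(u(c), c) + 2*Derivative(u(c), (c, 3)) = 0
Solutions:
 u(c) = C1 + Integral(C2*airyai(2^(1/3)*c) + C3*airybi(2^(1/3)*c), c)


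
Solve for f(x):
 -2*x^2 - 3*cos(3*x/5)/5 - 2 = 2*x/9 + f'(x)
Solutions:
 f(x) = C1 - 2*x^3/3 - x^2/9 - 2*x - sin(3*x/5)


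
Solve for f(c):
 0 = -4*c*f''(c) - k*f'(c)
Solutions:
 f(c) = C1 + c^(1 - re(k)/4)*(C2*sin(log(c)*Abs(im(k))/4) + C3*cos(log(c)*im(k)/4))


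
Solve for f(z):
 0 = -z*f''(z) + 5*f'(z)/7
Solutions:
 f(z) = C1 + C2*z^(12/7)


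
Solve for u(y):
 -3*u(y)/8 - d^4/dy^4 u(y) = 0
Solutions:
 u(y) = (C1*sin(2^(3/4)*3^(1/4)*y/4) + C2*cos(2^(3/4)*3^(1/4)*y/4))*exp(-2^(3/4)*3^(1/4)*y/4) + (C3*sin(2^(3/4)*3^(1/4)*y/4) + C4*cos(2^(3/4)*3^(1/4)*y/4))*exp(2^(3/4)*3^(1/4)*y/4)


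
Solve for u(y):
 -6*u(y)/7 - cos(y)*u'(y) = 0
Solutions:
 u(y) = C1*(sin(y) - 1)^(3/7)/(sin(y) + 1)^(3/7)


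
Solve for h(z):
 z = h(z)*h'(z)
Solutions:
 h(z) = -sqrt(C1 + z^2)
 h(z) = sqrt(C1 + z^2)


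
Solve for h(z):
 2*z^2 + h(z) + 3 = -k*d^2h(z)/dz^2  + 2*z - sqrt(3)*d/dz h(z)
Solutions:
 h(z) = C1*exp(z*(sqrt(3 - 4*k) - sqrt(3))/(2*k)) + C2*exp(-z*(sqrt(3 - 4*k) + sqrt(3))/(2*k)) + 4*k - 2*z^2 + 2*z + 4*sqrt(3)*z - 15 - 2*sqrt(3)
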